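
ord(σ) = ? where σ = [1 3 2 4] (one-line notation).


Cycle decomposition: (2 3)
Cycle lengths: 2
Order = lcm(2) = 2

ord(σ) = 2


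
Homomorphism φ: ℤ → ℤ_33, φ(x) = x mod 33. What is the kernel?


Kernel = preimage of identity
ker(φ) = {x ∈ ℤ : x ≡ 0 (mod 33)} = 33ℤ = {0, ±33, ±66, ...}

ker(φ) = 33ℤ


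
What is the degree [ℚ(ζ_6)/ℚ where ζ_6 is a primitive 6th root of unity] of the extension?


[ℚ(ζ_n):ℚ] = deg Φ_n(x) = φ(n). Here φ(6) = 2

[ℚ(ζ_6)/ℚ where ζ_6 is a primitive 6th root of unity] = 2


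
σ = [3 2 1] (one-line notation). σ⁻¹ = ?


To find σ⁻¹, swap domain and range:
σ(1) = 3 → σ⁻¹(3) = 1
σ(2) = 2 → σ⁻¹(2) = 2
σ(3) = 1 → σ⁻¹(1) = 3

σ⁻¹ = [3 2 1]


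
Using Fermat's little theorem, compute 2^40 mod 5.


Fermat's little theorem: if p is prime and gcd(a,p)=1, then a^(p-1) ≡ 1 (mod p)
p = 5 is prime, gcd(2,5) = 1
Reduce exponent: 40 mod 4 = 0
So 2^40 ≡ 2^0 (mod 5)
2^0 = 1

2^40 ≡ 1 (mod 5)


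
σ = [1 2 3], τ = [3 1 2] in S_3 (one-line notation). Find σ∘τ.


σ∘τ: apply τ first, then σ
1 →τ 3 →σ 3
2 →τ 1 →σ 1
3 →τ 2 →σ 2

σ∘τ = [3 1 2]


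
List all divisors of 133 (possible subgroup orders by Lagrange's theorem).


Lagrange's theorem: |H| divides |G|
|G| = 133
Divisors of 133: 1, 7, 19, 133

Possible subgroup orders: {1, 7, 19, 133}


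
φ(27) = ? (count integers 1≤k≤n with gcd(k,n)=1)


φ(n) = count of k ∈ {1,...,n} with gcd(k,n)=1
Coprimes to 27: {1, 2, 4, 5, 7, 8, 10, 11, 13, 14, 16, 17, 19, 20, 22, 23, 25, 26}
Count: 18

φ(27) = 18


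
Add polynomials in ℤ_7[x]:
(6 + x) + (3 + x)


Add coefficients mod 7:
x^0: 6 + 3 = 2 (mod 7)
x^1: 1 + 1 = 2 (mod 7)
Result: 2 + 2x

f + g = 2 + 2x


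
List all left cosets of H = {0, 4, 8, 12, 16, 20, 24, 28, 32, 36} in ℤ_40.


H = {0, 4, 8, 12, 16, 20, 24, 28, 32, 36}, |H| = 10
Number of cosets = |G|/|H| = 40/10 = 4
0 + H = {0, 4, 8, 12, 16, 20, 24, 28, 32, 36}
1 + H = {1, 5, 9, 13, 17, 21, 25, 29, 33, 37}
2 + H = {2, 6, 10, 14, 18, 22, 26, 30, 34, 38}
3 + H = {3, 7, 11, 15, 19, 23, 27, 31, 35, 39}

Cosets: 0+H={0,4,8,12,16,20,24,28,32,36}; 1+H={1,5,9,13,17,21,25,29,33,37}; 2+H={2,6,10,14,18,22,26,30,34,38}; 3+H={3,7,11,15,19,23,27,31,35,39}


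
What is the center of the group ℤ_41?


Z(G) = {g ∈ G | gx = xg for all x ∈ G}
ℤ_41 is abelian, so Z(G) = G

Z(ℤ_41) = ℤ_41


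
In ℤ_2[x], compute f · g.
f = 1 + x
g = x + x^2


Expand and collect like terms; reduce coefficients mod 2:
x^0: 1·0 = 0 ≡ 0 (mod 2)
x^1: 1·1 + 1·0 = 1 ≡ 1 (mod 2)
x^2: 1·1 + 1·1 = 2 ≡ 0 (mod 2)
x^3: 1·1 = 1 ≡ 1 (mod 2)
Result: x + x^3

f · g = x + x^3


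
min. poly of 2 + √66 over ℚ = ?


Let α = 2 + √66. Then α - 2 = √66, so (α - 2)² = 66, giving α² - 4α - 62 = 0. Degree 2 and α ∉ ℚ, so this is the minimal polynomial.

Minimal polynomial: x² - 4x - 62


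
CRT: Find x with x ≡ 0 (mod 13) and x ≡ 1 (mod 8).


m₁ = 13, m₂ = 8, gcd = 1, so CRT applies. M = m₁·m₂ = 104
Let M₁ = M/m₁ = 8, M₂ = M/m₂ = 13
Find y₁ ≡ M₁⁻¹ (mod m₁): 8⁻¹ ≡ 5 (mod 13)
Find y₂ ≡ M₂⁻¹ (mod m₂): 13⁻¹ ≡ 5 (mod 8)
x = a₁·M₁·y₁ + a₂·M₂·y₂ = 0·8·5 + 1·13·5 = 65
Reduce mod 104: x ≡ 65
Check: 65 mod 13 = 0 ✓, 65 mod 8 = 1 ✓

x ≡ 65 (mod 104)


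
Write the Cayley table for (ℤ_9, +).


Elements: {0, 1, 2, 3, 4, 5, 6, 7, 8}
Operation: addition mod 9
Entry (a, b) = (a + b) mod 9

Cayley table:
  | 0 | 1 | 2 | 3 | 4 | 5 | 6 | 7 | 8
0 | 0 | 1 | 2 | 3 | 4 | 5 | 6 | 7 | 8
1 | 1 | 2 | 3 | 4 | 5 | 6 | 7 | 8 | 0
2 | 2 | 3 | 4 | 5 | 6 | 7 | 8 | 0 | 1
3 | 3 | 4 | 5 | 6 | 7 | 8 | 0 | 1 | 2
4 | 4 | 5 | 6 | 7 | 8 | 0 | 1 | 2 | 3
5 | 5 | 6 | 7 | 8 | 0 | 1 | 2 | 3 | 4
6 | 6 | 7 | 8 | 0 | 1 | 2 | 3 | 4 | 5
7 | 7 | 8 | 0 | 1 | 2 | 3 | 4 | 5 | 6
8 | 8 | 0 | 1 | 2 | 3 | 4 | 5 | 6 | 7


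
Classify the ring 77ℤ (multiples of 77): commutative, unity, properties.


77ℤ is a commutative ring under +,× but has no multiplicative identity (1 ∉ 77ℤ); it has no zero divisors, but without unity it is not an integral domain
Commutative: Yes
Integral domain: No
Has unity: No

77ℤ (multiples of 77): Commutative=Yes, Unity=No


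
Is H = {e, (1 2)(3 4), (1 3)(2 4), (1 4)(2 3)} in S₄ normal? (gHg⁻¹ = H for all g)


H = {e, (1 2)(3 4), (1 3)(2 4), (1 4)(2 3)} in S₄
This is the Klein four-group V₄; it is normal in S₄ (it is a union of conjugacy classes)

Yes, normal subgroup


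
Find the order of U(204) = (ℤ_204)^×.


U(n) is the group of units mod n; |U(n)| = φ(n)
|U(204)| = φ(204) = 64

|U(204) = (ℤ_204)^×| = 64


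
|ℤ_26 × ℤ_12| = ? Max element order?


|ℤ_26 × ℤ_12| = 26 × 12 = 312
Max element order = lcm(26,12) = 156
Cyclic? No (gcd=2)

|ℤ_26×ℤ_12| = 312, max element order = 156


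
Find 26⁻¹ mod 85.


Use the extended Euclidean algorithm to write 1 = 26·s + 85·t; then s mod 85 is the inverse.
Euclidean algorithm:
  26 = 0·85 + 26
  85 = 3·26 + 7
  26 = 3·7 + 5
  7 = 1·5 + 2
  5 = 2·2 + 1
  2 = 2·1 + 0
gcd(26,85) = 1
Back-substitution gives: 26·(36) + 85·(-11) = 1
So 26⁻¹ ≡ 36 ≡ 36 (mod 85)
Check: 26 × 36 = 936 ≡ 1 (mod 85) ✓

26⁻¹ ≡ 36 (mod 85)


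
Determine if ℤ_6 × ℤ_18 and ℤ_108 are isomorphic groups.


Comparing ℤ_6 × ℤ_18 and ℤ_108:
gcd(6,18) = 6 ≠ 1. Max element order in ℤ_6×ℤ_18 is lcm(6,18) = 18 < 108, so it has no element of order 108

No, ℤ_6 × ℤ_18 ≇ ℤ_108


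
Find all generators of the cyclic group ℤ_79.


g generates ℤ_n iff gcd(g,n) = 1
Prime factors of 79: 79
Generators are g ∈ {1,...,78} not divisible by any of these primes.
Generators: {1, 2, 3, 4, 5, 6, 7, 8, 9, 10, 11, 12, 13, 14, 15, 16, 17, 18, 19, 20, 21, 22, 23, 24, 25, 26, 27, 28, 29, 30, 31, 32, 33, 34, 35, 36, 37, 38, 39, 40, 41, 42, 43, 44, 45, 46, 47, 48, 49, 50, 51, 52, 53, 54, 55, 56, 57, 58, 59, 60, 61, 62, 63, 64, 65, 66, 67, 68, 69, 70, 71, 72, 73, 74, 75, 76, 77, 78}
Number of generators = φ(79) = 78

Generators of ℤ_79 = {1, 2, 3, 4, 5, 6, 7, 8, 9, 10, 11, 12, 13, 14, 15, 16, 17, 18, 19, 20, 21, 22, 23, 24, 25, 26, 27, 28, 29, 30, 31, 32, 33, 34, 35, 36, 37, 38, 39, 40, 41, 42, 43, 44, 45, 46, 47, 48, 49, 50, 51, 52, 53, 54, 55, 56, 57, 58, 59, 60, 61, 62, 63, 64, 65, 66, 67, 68, 69, 70, 71, 72, 73, 74, 75, 76, 77, 78}


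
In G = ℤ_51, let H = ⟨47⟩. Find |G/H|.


|⟨47⟩| = n / gcd(47, 51) = 51 / 1 = 51
H is normal (ℤ_51 is abelian).
|G/H| = |G| / |H| = 51 / 51 = 1

|G/H| = 1


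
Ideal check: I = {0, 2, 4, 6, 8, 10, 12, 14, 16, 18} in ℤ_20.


Check ideal conditions for I = {0, 2, 4, 6, 8, 10, 12, 14, 16, 18} in ℤ_20:
(1) I is an additive subgroup? Yes
(2) For r ∈ ℤ_20 and a ∈ I: r·a ∈ I? Yes

Yes, I is an ideal of ℤ_20


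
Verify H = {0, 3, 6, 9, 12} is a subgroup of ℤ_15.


Subgroup test for H = {0, 3, 6, 9, 12} in (ℤ_15, +):
(1) 0 ∈ H? Yes
(2) Closure: for all a,b ∈ H, (a+b) mod 15 ∈ H? Yes
(3) Inverses: for all a ∈ H, -a mod 15 ∈ H? Yes

Yes, H is a subgroup of ℤ_15


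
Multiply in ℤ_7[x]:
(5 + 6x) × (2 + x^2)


Expand and collect like terms; reduce coefficients mod 7:
x^0: 5·2 = 10 ≡ 3 (mod 7)
x^1: 5·0 + 6·2 = 12 ≡ 5 (mod 7)
x^2: 5·1 + 6·0 = 5 ≡ 5 (mod 7)
x^3: 6·1 = 6 ≡ 6 (mod 7)
Result: 3 + 5x + 5x^2 + 6x^3

f · g = 3 + 5x + 5x^2 + 6x^3


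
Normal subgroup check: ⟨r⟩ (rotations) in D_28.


H = ⟨r⟩ (rotations) in D_28
The rotation subgroup ⟨r⟩ has index 2 in D_28, so it is normal

Yes, normal subgroup


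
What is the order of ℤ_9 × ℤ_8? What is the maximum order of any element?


|ℤ_9 × ℤ_8| = 9 × 8 = 72
Max element order = lcm(9,8) = 72
Cyclic? Yes (gcd=1)

|ℤ_9×ℤ_8| = 72, max element order = 72


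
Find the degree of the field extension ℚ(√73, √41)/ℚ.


[ℚ(√73,√41):ℚ] = [ℚ(√73,√41):ℚ(√73)]·[ℚ(√73):ℚ] = 2·2 = 4

[ℚ(√73, √41)/ℚ] = 4


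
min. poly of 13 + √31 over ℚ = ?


Let α = 13 + √31. Then α - 13 = √31, so (α - 13)² = 31, giving α² - 26α + 138 = 0. Degree 2 and α ∉ ℚ, so this is the minimal polynomial.

Minimal polynomial: x² - 26x + 138


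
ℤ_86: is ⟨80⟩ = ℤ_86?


g generates ℤ_n iff gcd(g, n) = 1
gcd(80, 86) = 2
Since gcd = 2 ≠ 1, ⟨80⟩ has order 43 < 86, so 80 is not a generator.

No, 80 does not generate ℤ_86


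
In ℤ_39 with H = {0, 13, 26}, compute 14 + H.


14 + H = {14 + h (mod 39) : h ∈ H}
14+0=14, 14+13=27, 14+26=1
14 + H = {1, 14, 27} = 1 + H

14 + H = {1, 14, 27}


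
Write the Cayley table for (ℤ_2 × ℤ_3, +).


Elements: {(0,0), (0,1), (0,2), (1,0), (1,1), (1,2)}
Operation: componentwise addition mod (2, 3)
Entry (a, b) = ((a₁+b₁) mod 2, (a₂+b₂) mod 3)

Cayley table:
      | (0,0) | (0,1) | (0,2) | (1,0) | (1,1) | (1,2)
(0,0) | (0,0) | (0,1) | (0,2) | (1,0) | (1,1) | (1,2)
(0,1) | (0,1) | (0,2) | (0,0) | (1,1) | (1,2) | (1,0)
(0,2) | (0,2) | (0,0) | (0,1) | (1,2) | (1,0) | (1,1)
(1,0) | (1,0) | (1,1) | (1,2) | (0,0) | (0,1) | (0,2)
(1,1) | (1,1) | (1,2) | (1,0) | (0,1) | (0,2) | (0,0)
(1,2) | (1,2) | (1,0) | (1,1) | (0,2) | (0,0) | (0,1)


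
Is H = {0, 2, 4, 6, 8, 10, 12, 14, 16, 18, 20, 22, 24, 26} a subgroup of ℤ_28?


Subgroup test for H = {0, 2, 4, 6, 8, 10, 12, 14, 16, 18, 20, 22, 24, 26} in (ℤ_28, +):
(1) 0 ∈ H? Yes
(2) Closure: for all a,b ∈ H, (a+b) mod 28 ∈ H? Yes
(3) Inverses: for all a ∈ H, -a mod 28 ∈ H? Yes

Yes, H is a subgroup of ℤ_28


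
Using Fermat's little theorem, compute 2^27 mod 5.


Fermat's little theorem: if p is prime and gcd(a,p)=1, then a^(p-1) ≡ 1 (mod p)
p = 5 is prime, gcd(2,5) = 1
Reduce exponent: 27 mod 4 = 3
So 2^27 ≡ 2^3 (mod 5)
2^3 mod 5 = 3

2^27 ≡ 3 (mod 5)


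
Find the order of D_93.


|D_n| = 2n (n rotations and n reflections)
|D_93| = 2×93 = 186

|D_93| = 186


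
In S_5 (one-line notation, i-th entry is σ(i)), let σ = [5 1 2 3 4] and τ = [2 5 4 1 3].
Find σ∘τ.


σ∘τ: apply τ first, then σ
1 →τ 2 →σ 1
2 →τ 5 →σ 4
3 →τ 4 →σ 3
4 →τ 1 →σ 5
5 →τ 3 →σ 2

σ∘τ = [1 4 3 5 2]


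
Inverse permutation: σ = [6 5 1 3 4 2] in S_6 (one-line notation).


To find σ⁻¹, swap domain and range:
σ(1) = 6 → σ⁻¹(6) = 1
σ(2) = 5 → σ⁻¹(5) = 2
σ(3) = 1 → σ⁻¹(1) = 3
σ(4) = 3 → σ⁻¹(3) = 4
σ(5) = 4 → σ⁻¹(4) = 5
σ(6) = 2 → σ⁻¹(2) = 6

σ⁻¹ = [3 6 4 5 2 1]


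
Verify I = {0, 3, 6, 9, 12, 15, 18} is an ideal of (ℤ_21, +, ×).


Check ideal conditions for I = {0, 3, 6, 9, 12, 15, 18} in ℤ_21:
(1) I is an additive subgroup? Yes
(2) For r ∈ ℤ_21 and a ∈ I: r·a ∈ I? Yes

Yes, I is an ideal of ℤ_21


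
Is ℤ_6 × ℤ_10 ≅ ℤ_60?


Comparing ℤ_6 × ℤ_10 and ℤ_60:
gcd(6,10) = 2 ≠ 1. Max element order in ℤ_6×ℤ_10 is lcm(6,10) = 30 < 60, so it has no element of order 60

No, ℤ_6 × ℤ_10 ≇ ℤ_60


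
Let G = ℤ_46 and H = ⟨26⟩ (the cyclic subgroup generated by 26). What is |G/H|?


|⟨26⟩| = n / gcd(26, 46) = 46 / 2 = 23
H is normal (ℤ_46 is abelian).
|G/H| = |G| / |H| = 46 / 23 = 2

|G/H| = 2


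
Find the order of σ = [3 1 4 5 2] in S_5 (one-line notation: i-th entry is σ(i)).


Cycle decomposition: (1 3 4 5 2)
Cycle lengths: 5
Order = lcm(5) = 5

ord(σ) = 5


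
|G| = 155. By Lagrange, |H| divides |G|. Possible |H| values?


Lagrange's theorem: |H| divides |G|
|G| = 155
Divisors of 155: 1, 5, 31, 155

Possible subgroup orders: {1, 5, 31, 155}


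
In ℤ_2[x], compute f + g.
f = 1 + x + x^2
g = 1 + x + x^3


Add coefficients mod 2:
x^0: 1 + 1 = 0 (mod 2)
x^1: 1 + 1 = 0 (mod 2)
x^2: 1 + 0 = 1 (mod 2)
x^3: 0 + 1 = 1 (mod 2)
Result: x^2 + x^3

f + g = x^2 + x^3


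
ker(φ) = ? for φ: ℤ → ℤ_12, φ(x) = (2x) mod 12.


Kernel = preimage of identity
ker(φ) = {x ∈ ℤ : 2x ≡ 0 (mod 12)}. gcd(2,12) = 2, so 2x ≡ 0 (mod 12) ⟺ x ≡ 0 (mod 12/2 = 6). Hence ker(φ) = 6ℤ

ker(φ) = 6ℤ


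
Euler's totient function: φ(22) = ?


φ(n) = count of k ∈ {1,...,n} with gcd(k,n)=1
Coprimes to 22: {1, 3, 5, 7, 9, 13, 15, 17, 19, 21}
Count: 10

φ(22) = 10


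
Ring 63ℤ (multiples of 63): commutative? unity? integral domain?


63ℤ is a commutative ring under +,× but has no multiplicative identity (1 ∉ 63ℤ); it has no zero divisors, but without unity it is not an integral domain
Commutative: Yes
Integral domain: No
Has unity: No

63ℤ (multiples of 63): Commutative=Yes, Unity=No


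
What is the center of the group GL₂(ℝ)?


Z(G) = {g ∈ G | gx = xg for all x ∈ G}
Only scalar multiples of the identity commute with all invertible matrices

Z(GL₂(ℝ)) = {aI : a ∈ ℝ, a ≠ 0}


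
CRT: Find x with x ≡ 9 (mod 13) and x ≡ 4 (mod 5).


m₁ = 13, m₂ = 5, gcd = 1, so CRT applies. M = m₁·m₂ = 65
Let M₁ = M/m₁ = 5, M₂ = M/m₂ = 13
Find y₁ ≡ M₁⁻¹ (mod m₁): 5⁻¹ ≡ 8 (mod 13)
Find y₂ ≡ M₂⁻¹ (mod m₂): 13⁻¹ ≡ 2 (mod 5)
x = a₁·M₁·y₁ + a₂·M₂·y₂ = 9·5·8 + 4·13·2 = 464
Reduce mod 65: x ≡ 9
Check: 9 mod 13 = 9 ✓, 9 mod 5 = 4 ✓

x ≡ 9 (mod 65)


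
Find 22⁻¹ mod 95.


Use the extended Euclidean algorithm to write 1 = 22·s + 95·t; then s mod 95 is the inverse.
Euclidean algorithm:
  22 = 0·95 + 22
  95 = 4·22 + 7
  22 = 3·7 + 1
  7 = 7·1 + 0
gcd(22,95) = 1
Back-substitution gives: 22·(13) + 95·(-3) = 1
So 22⁻¹ ≡ 13 ≡ 13 (mod 95)
Check: 22 × 13 = 286 ≡ 1 (mod 95) ✓

22⁻¹ ≡ 13 (mod 95)


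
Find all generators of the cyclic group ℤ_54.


g generates ℤ_n iff gcd(g,n) = 1
Prime factors of 54: 2, 3
Generators are g ∈ {1,...,53} not divisible by any of these primes.
Generators: {1, 5, 7, 11, 13, 17, 19, 23, 25, 29, 31, 35, 37, 41, 43, 47, 49, 53}
Number of generators = φ(54) = 18

Generators of ℤ_54 = {1, 5, 7, 11, 13, 17, 19, 23, 25, 29, 31, 35, 37, 41, 43, 47, 49, 53}


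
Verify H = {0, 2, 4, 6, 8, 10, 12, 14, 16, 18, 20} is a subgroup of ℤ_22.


Subgroup test for H = {0, 2, 4, 6, 8, 10, 12, 14, 16, 18, 20} in (ℤ_22, +):
(1) 0 ∈ H? Yes
(2) Closure: for all a,b ∈ H, (a+b) mod 22 ∈ H? Yes
(3) Inverses: for all a ∈ H, -a mod 22 ∈ H? Yes

Yes, H is a subgroup of ℤ_22


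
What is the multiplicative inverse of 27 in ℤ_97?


Use the extended Euclidean algorithm to write 1 = 27·s + 97·t; then s mod 97 is the inverse.
Euclidean algorithm:
  27 = 0·97 + 27
  97 = 3·27 + 16
  27 = 1·16 + 11
  16 = 1·11 + 5
  11 = 2·5 + 1
  5 = 5·1 + 0
gcd(27,97) = 1
Back-substitution gives: 27·(18) + 97·(-5) = 1
So 27⁻¹ ≡ 18 ≡ 18 (mod 97)
Check: 27 × 18 = 486 ≡ 1 (mod 97) ✓

27⁻¹ ≡ 18 (mod 97)


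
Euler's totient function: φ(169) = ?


Factor n: 169 = 13^2
φ(n) = n · ∏(1 - 1/p) over distinct primes p | n
φ(169) = 169 · (1 - 1/13) = 156

φ(169) = 156


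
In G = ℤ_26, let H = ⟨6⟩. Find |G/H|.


|⟨6⟩| = n / gcd(6, 26) = 26 / 2 = 13
H is normal (ℤ_26 is abelian).
|G/H| = |G| / |H| = 26 / 13 = 2

|G/H| = 2


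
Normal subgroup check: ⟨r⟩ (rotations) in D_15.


H = ⟨r⟩ (rotations) in D_15
The rotation subgroup ⟨r⟩ has index 2 in D_15, so it is normal

Yes, normal subgroup


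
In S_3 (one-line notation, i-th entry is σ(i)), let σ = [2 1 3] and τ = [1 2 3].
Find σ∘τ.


σ∘τ: apply τ first, then σ
1 →τ 1 →σ 2
2 →τ 2 →σ 1
3 →τ 3 →σ 3

σ∘τ = [2 1 3]


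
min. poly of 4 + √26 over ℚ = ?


Let α = 4 + √26. Then α - 4 = √26, so (α - 4)² = 26, giving α² - 8α - 10 = 0. Degree 2 and α ∉ ℚ, so this is the minimal polynomial.

Minimal polynomial: x² - 8x - 10


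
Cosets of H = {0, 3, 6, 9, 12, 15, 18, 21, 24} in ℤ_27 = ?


H = {0, 3, 6, 9, 12, 15, 18, 21, 24}, |H| = 9
Number of cosets = |G|/|H| = 27/9 = 3
0 + H = {0, 3, 6, 9, 12, 15, 18, 21, 24}
1 + H = {1, 4, 7, 10, 13, 16, 19, 22, 25}
2 + H = {2, 5, 8, 11, 14, 17, 20, 23, 26}

Cosets: 0+H={0,3,6,9,12,15,18,21,24}; 1+H={1,4,7,10,13,16,19,22,25}; 2+H={2,5,8,11,14,17,20,23,26}


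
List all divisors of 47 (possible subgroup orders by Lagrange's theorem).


Lagrange's theorem: |H| divides |G|
|G| = 47
Divisors of 47: 1, 47

Possible subgroup orders: {1, 47}


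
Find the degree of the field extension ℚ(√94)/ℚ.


√94 has minimal polynomial x² - 94 (irreducible over ℚ since 94 is squarefree)

[ℚ(√94)/ℚ] = 2


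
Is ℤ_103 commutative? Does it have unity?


ℤ_103 is a commutative ring with unity 1; 103 is prime, so ℤ_103 is a field (hence an integral domain)
Commutative: Yes
Integral domain: Yes
Has unity: Yes

ℤ_103: Commutative=Yes, Unity=Yes


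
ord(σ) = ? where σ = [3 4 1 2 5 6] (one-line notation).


Cycle decomposition: (1 3) (2 4)
Cycle lengths: 2, 2
Order = lcm(2, 2) = 2

ord(σ) = 2


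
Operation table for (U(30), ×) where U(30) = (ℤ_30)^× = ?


Elements: {1, 7, 11, 13, 17, 19, 23, 29}
Operation: multiplication mod 30
Entry (a, b) = (a × b) mod 30

Cayley table:
   |  1 |  7 | 11 | 13 | 17 | 19 | 23 | 29
 1 |  1 |  7 | 11 | 13 | 17 | 19 | 23 | 29
 7 |  7 | 19 | 17 |  1 | 29 | 13 | 11 | 23
11 | 11 | 17 |  1 | 23 |  7 | 29 | 13 | 19
13 | 13 |  1 | 23 | 19 | 11 |  7 | 29 | 17
17 | 17 | 29 |  7 | 11 | 19 | 23 |  1 | 13
19 | 19 | 13 | 29 |  7 | 23 |  1 | 17 | 11
23 | 23 | 11 | 13 | 29 |  1 | 17 | 19 |  7
29 | 29 | 23 | 19 | 17 | 13 | 11 |  7 |  1


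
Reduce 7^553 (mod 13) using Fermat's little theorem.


Fermat's little theorem: if p is prime and gcd(a,p)=1, then a^(p-1) ≡ 1 (mod p)
p = 13 is prime, gcd(7,13) = 1
Reduce exponent: 553 mod 12 = 1
So 7^553 ≡ 7^1 (mod 13)
7^1 mod 13 = 7

7^553 ≡ 7 (mod 13)


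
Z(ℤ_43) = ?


Z(G) = {g ∈ G | gx = xg for all x ∈ G}
ℤ_43 is abelian, so Z(G) = G

Z(ℤ_43) = ℤ_43


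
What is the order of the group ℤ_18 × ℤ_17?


|A × B| = |A| · |B|
|ℤ_18 × ℤ_17| = 18 × 17 = 306

|ℤ_18 × ℤ_17| = 306


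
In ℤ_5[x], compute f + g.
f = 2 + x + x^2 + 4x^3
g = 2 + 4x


Add coefficients mod 5:
x^0: 2 + 2 = 4 (mod 5)
x^1: 1 + 4 = 0 (mod 5)
x^2: 1 + 0 = 1 (mod 5)
x^3: 4 + 0 = 4 (mod 5)
Result: 4 + x^2 + 4x^3

f + g = 4 + x^2 + 4x^3


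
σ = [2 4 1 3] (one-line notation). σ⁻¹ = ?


To find σ⁻¹, swap domain and range:
σ(1) = 2 → σ⁻¹(2) = 1
σ(2) = 4 → σ⁻¹(4) = 2
σ(3) = 1 → σ⁻¹(1) = 3
σ(4) = 3 → σ⁻¹(3) = 4

σ⁻¹ = [3 1 4 2]


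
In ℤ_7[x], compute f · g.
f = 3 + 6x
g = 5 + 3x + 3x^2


Expand and collect like terms; reduce coefficients mod 7:
x^0: 3·5 = 15 ≡ 1 (mod 7)
x^1: 3·3 + 6·5 = 39 ≡ 4 (mod 7)
x^2: 3·3 + 6·3 = 27 ≡ 6 (mod 7)
x^3: 6·3 = 18 ≡ 4 (mod 7)
Result: 1 + 4x + 6x^2 + 4x^3

f · g = 1 + 4x + 6x^2 + 4x^3


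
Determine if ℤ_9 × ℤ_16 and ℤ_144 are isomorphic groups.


Comparing ℤ_9 × ℤ_16 and ℤ_144:
gcd(9,16) = 1, so ℤ_9 × ℤ_16 ≅ ℤ_144 (CRT)

Yes, ℤ_9 × ℤ_16 ≅ ℤ_144


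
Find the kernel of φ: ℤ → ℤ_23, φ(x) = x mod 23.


Kernel = preimage of identity
ker(φ) = {x ∈ ℤ : x ≡ 0 (mod 23)} = 23ℤ = {0, ±23, ±46, ...}

ker(φ) = 23ℤ


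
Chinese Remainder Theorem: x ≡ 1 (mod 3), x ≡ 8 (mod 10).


m₁ = 3, m₂ = 10, gcd = 1, so CRT applies. M = m₁·m₂ = 30
Let M₁ = M/m₁ = 10, M₂ = M/m₂ = 3
Find y₁ ≡ M₁⁻¹ (mod m₁): 10⁻¹ ≡ 1 (mod 3)
Find y₂ ≡ M₂⁻¹ (mod m₂): 3⁻¹ ≡ 7 (mod 10)
x = a₁·M₁·y₁ + a₂·M₂·y₂ = 1·10·1 + 8·3·7 = 178
Reduce mod 30: x ≡ 28
Check: 28 mod 3 = 1 ✓, 28 mod 10 = 8 ✓

x ≡ 28 (mod 30)


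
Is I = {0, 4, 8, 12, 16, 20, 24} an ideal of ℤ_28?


Check ideal conditions for I = {0, 4, 8, 12, 16, 20, 24} in ℤ_28:
(1) I is an additive subgroup? Yes
(2) For r ∈ ℤ_28 and a ∈ I: r·a ∈ I? Yes

Yes, I is an ideal of ℤ_28


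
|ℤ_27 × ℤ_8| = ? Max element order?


|ℤ_27 × ℤ_8| = 27 × 8 = 216
Max element order = lcm(27,8) = 216
Cyclic? Yes (gcd=1)

|ℤ_27×ℤ_8| = 216, max element order = 216


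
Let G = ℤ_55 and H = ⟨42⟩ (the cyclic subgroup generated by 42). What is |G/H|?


|⟨42⟩| = n / gcd(42, 55) = 55 / 1 = 55
H is normal (ℤ_55 is abelian).
|G/H| = |G| / |H| = 55 / 55 = 1

|G/H| = 1


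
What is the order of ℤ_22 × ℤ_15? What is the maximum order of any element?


|ℤ_22 × ℤ_15| = 22 × 15 = 330
Max element order = lcm(22,15) = 330
Cyclic? Yes (gcd=1)

|ℤ_22×ℤ_15| = 330, max element order = 330


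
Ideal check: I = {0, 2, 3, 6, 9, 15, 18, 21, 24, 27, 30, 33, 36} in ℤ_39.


Check ideal conditions for I = {0, 2, 3, 6, 9, 15, 18, 21, 24, 27, 30, 33, 36} in ℤ_39:
(1) I is an additive subgroup? No
(2) For r ∈ ℤ_39 and a ∈ I: r·a ∈ I? No  [counterexample: r=2, a=2, r·a mod 39 = 4 ∉ I]

No, I is not an ideal of ℤ_39


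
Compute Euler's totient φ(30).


φ(n) = count of k ∈ {1,...,n} with gcd(k,n)=1
Coprimes to 30: {1, 7, 11, 13, 17, 19, 23, 29}
Count: 8

φ(30) = 8


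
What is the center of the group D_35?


Z(G) = {g ∈ G | gx = xg for all x ∈ G}
For odd n, Z(D_n) = {e}: no nontrivial rotation commutes with all reflections

Z(D_35) = {e}


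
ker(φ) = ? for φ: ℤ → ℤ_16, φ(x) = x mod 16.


Kernel = preimage of identity
ker(φ) = {x ∈ ℤ : x ≡ 0 (mod 16)} = 16ℤ = {0, ±16, ±32, ...}

ker(φ) = 16ℤ


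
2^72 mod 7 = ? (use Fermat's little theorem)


Fermat's little theorem: if p is prime and gcd(a,p)=1, then a^(p-1) ≡ 1 (mod p)
p = 7 is prime, gcd(2,7) = 1
Reduce exponent: 72 mod 6 = 0
So 2^72 ≡ 2^0 (mod 7)
2^0 = 1

2^72 ≡ 1 (mod 7)


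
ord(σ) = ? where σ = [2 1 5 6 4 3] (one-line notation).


Cycle decomposition: (1 2) (3 5 4 6)
Cycle lengths: 2, 4
Order = lcm(2, 4) = 4

ord(σ) = 4


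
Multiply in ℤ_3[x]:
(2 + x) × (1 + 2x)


Expand and collect like terms; reduce coefficients mod 3:
x^0: 2·1 = 2 ≡ 2 (mod 3)
x^1: 2·2 + 1·1 = 5 ≡ 2 (mod 3)
x^2: 1·2 = 2 ≡ 2 (mod 3)
Result: 2 + 2x + 2x^2

f · g = 2 + 2x + 2x^2


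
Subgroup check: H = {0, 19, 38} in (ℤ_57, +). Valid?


Subgroup test for H = {0, 19, 38} in (ℤ_57, +):
(1) 0 ∈ H? Yes
(2) Closure: for all a,b ∈ H, (a+b) mod 57 ∈ H? Yes
(3) Inverses: for all a ∈ H, -a mod 57 ∈ H? Yes

Yes, H is a subgroup of ℤ_57


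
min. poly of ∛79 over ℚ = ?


∛79 satisfies x³ - 79 = 0, irreducible over ℚ (no rational root; 79 is not a perfect cube)

Minimal polynomial: x³ - 79


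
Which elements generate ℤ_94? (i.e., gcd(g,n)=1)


g generates ℤ_n iff gcd(g,n) = 1
Prime factors of 94: 2, 47
Generators are g ∈ {1,...,93} not divisible by any of these primes.
Generators: {1, 3, 5, 7, 9, 11, 13, 15, 17, 19, 21, 23, 25, 27, 29, 31, 33, 35, 37, 39, 41, 43, 45, 49, 51, 53, 55, 57, 59, 61, 63, 65, 67, 69, 71, 73, 75, 77, 79, 81, 83, 85, 87, 89, 91, 93}
Number of generators = φ(94) = 46

Generators of ℤ_94 = {1, 3, 5, 7, 9, 11, 13, 15, 17, 19, 21, 23, 25, 27, 29, 31, 33, 35, 37, 39, 41, 43, 45, 49, 51, 53, 55, 57, 59, 61, 63, 65, 67, 69, 71, 73, 75, 77, 79, 81, 83, 85, 87, 89, 91, 93}


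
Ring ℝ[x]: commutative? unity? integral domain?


Polynomial ring over ℝ (an integral domain) is a commutative integral domain with unity 1
Commutative: Yes
Integral domain: Yes
Has unity: Yes

ℝ[x]: Commutative=Yes, Unity=Yes


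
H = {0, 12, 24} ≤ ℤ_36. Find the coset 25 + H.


25 + H = {25 + h (mod 36) : h ∈ H}
25+0=25, 25+12=1, 25+24=13
25 + H = {1, 13, 25} = 1 + H

25 + H = {1, 13, 25}


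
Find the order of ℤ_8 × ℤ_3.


|A × B| = |A| · |B|
|ℤ_8 × ℤ_3| = 8 × 3 = 24

|ℤ_8 × ℤ_3| = 24


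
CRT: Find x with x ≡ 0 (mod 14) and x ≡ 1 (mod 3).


m₁ = 14, m₂ = 3, gcd = 1, so CRT applies. M = m₁·m₂ = 42
Let M₁ = M/m₁ = 3, M₂ = M/m₂ = 14
Find y₁ ≡ M₁⁻¹ (mod m₁): 3⁻¹ ≡ 5 (mod 14)
Find y₂ ≡ M₂⁻¹ (mod m₂): 14⁻¹ ≡ 2 (mod 3)
x = a₁·M₁·y₁ + a₂·M₂·y₂ = 0·3·5 + 1·14·2 = 28
Reduce mod 42: x ≡ 28
Check: 28 mod 14 = 0 ✓, 28 mod 3 = 1 ✓

x ≡ 28 (mod 42)


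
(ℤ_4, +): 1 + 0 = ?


Operation: addition mod 4
1 + 0 = (a + b) mod 4 with a = 1, b = 0

1 + 0 = 1


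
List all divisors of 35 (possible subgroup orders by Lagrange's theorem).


Lagrange's theorem: |H| divides |G|
|G| = 35
Divisors of 35: 1, 5, 7, 35

Possible subgroup orders: {1, 5, 7, 35}


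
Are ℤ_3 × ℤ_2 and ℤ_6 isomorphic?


Comparing ℤ_3 × ℤ_2 and ℤ_6:
gcd(3,2) = 1, so ℤ_3 × ℤ_2 ≅ ℤ_6 (CRT)

Yes, ℤ_3 × ℤ_2 ≅ ℤ_6


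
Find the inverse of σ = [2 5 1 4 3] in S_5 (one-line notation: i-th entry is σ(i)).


To find σ⁻¹, swap domain and range:
σ(1) = 2 → σ⁻¹(2) = 1
σ(2) = 5 → σ⁻¹(5) = 2
σ(3) = 1 → σ⁻¹(1) = 3
σ(4) = 4 → σ⁻¹(4) = 4
σ(5) = 3 → σ⁻¹(3) = 5

σ⁻¹ = [3 1 5 4 2]


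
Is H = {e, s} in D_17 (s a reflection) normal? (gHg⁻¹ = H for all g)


H = {e, s} in D_17 (s a reflection)
r·s·r⁻¹ = sr⁻² ≠ s for n ≥ 3, so {e, s} is not closed under conjugation

No, not a normal subgroup


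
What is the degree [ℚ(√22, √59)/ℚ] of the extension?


[ℚ(√22,√59):ℚ] = [ℚ(√22,√59):ℚ(√22)]·[ℚ(√22):ℚ] = 2·2 = 4

[ℚ(√22, √59)/ℚ] = 4


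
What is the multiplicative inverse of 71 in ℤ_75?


Use the extended Euclidean algorithm to write 1 = 71·s + 75·t; then s mod 75 is the inverse.
Euclidean algorithm:
  71 = 0·75 + 71
  75 = 1·71 + 4
  71 = 17·4 + 3
  4 = 1·3 + 1
  3 = 3·1 + 0
gcd(71,75) = 1
Back-substitution gives: 71·(-19) + 75·(18) = 1
So 71⁻¹ ≡ -19 ≡ 56 (mod 75)
Check: 71 × 56 = 3976 ≡ 1 (mod 75) ✓

71⁻¹ ≡ 56 (mod 75)


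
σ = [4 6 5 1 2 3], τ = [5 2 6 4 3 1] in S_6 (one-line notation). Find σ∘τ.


σ∘τ: apply τ first, then σ
1 →τ 5 →σ 2
2 →τ 2 →σ 6
3 →τ 6 →σ 3
4 →τ 4 →σ 1
5 →τ 3 →σ 5
6 →τ 1 →σ 4

σ∘τ = [2 6 3 1 5 4]


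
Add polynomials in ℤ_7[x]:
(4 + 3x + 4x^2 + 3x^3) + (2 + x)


Add coefficients mod 7:
x^0: 4 + 2 = 6 (mod 7)
x^1: 3 + 1 = 4 (mod 7)
x^2: 4 + 0 = 4 (mod 7)
x^3: 3 + 0 = 3 (mod 7)
Result: 6 + 4x + 4x^2 + 3x^3

f + g = 6 + 4x + 4x^2 + 3x^3


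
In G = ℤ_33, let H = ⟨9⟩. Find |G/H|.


|⟨9⟩| = n / gcd(9, 33) = 33 / 3 = 11
H is normal (ℤ_33 is abelian).
|G/H| = |G| / |H| = 33 / 11 = 3

|G/H| = 3


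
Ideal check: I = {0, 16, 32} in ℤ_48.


Check ideal conditions for I = {0, 16, 32} in ℤ_48:
(1) I is an additive subgroup? Yes
(2) For r ∈ ℤ_48 and a ∈ I: r·a ∈ I? Yes

Yes, I is an ideal of ℤ_48


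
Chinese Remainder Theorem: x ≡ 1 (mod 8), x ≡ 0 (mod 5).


m₁ = 8, m₂ = 5, gcd = 1, so CRT applies. M = m₁·m₂ = 40
Let M₁ = M/m₁ = 5, M₂ = M/m₂ = 8
Find y₁ ≡ M₁⁻¹ (mod m₁): 5⁻¹ ≡ 5 (mod 8)
Find y₂ ≡ M₂⁻¹ (mod m₂): 8⁻¹ ≡ 2 (mod 5)
x = a₁·M₁·y₁ + a₂·M₂·y₂ = 1·5·5 + 0·8·2 = 25
Reduce mod 40: x ≡ 25
Check: 25 mod 8 = 1 ✓, 25 mod 5 = 0 ✓

x ≡ 25 (mod 40)


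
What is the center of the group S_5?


Z(G) = {g ∈ G | gx = xg for all x ∈ G}
S_n is non-abelian for n ≥ 3; Z(S_5) is trivial

Z(S_5) = {e}


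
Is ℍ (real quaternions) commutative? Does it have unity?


quaternion multiplication is non-commutative (ij = k ≠ ji = -k); has unity 1; a division ring but not an integral domain since integral domains are commutative by convention
Commutative: No
Integral domain: No
Has unity: Yes

ℍ (real quaternions): Commutative=No, Unity=Yes


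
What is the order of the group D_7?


|D_n| = 2n (n rotations and n reflections)
|D_7| = 2×7 = 14

|D_7| = 14


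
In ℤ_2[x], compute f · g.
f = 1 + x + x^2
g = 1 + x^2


Expand and collect like terms; reduce coefficients mod 2:
x^0: 1·1 = 1 ≡ 1 (mod 2)
x^1: 1·0 + 1·1 = 1 ≡ 1 (mod 2)
x^2: 1·1 + 1·0 + 1·1 = 2 ≡ 0 (mod 2)
x^3: 1·1 + 1·0 = 1 ≡ 1 (mod 2)
x^4: 1·1 = 1 ≡ 1 (mod 2)
Result: 1 + x + x^3 + x^4

f · g = 1 + x + x^3 + x^4


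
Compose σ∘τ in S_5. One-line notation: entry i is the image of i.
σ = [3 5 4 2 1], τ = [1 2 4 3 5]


σ∘τ: apply τ first, then σ
1 →τ 1 →σ 3
2 →τ 2 →σ 5
3 →τ 4 →σ 2
4 →τ 3 →σ 4
5 →τ 5 →σ 1

σ∘τ = [3 5 2 4 1]


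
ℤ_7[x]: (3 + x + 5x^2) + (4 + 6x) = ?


Add coefficients mod 7:
x^0: 3 + 4 = 0 (mod 7)
x^1: 1 + 6 = 0 (mod 7)
x^2: 5 + 0 = 5 (mod 7)
Result: 5x^2

f + g = 5x^2


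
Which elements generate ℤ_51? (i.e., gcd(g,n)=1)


g generates ℤ_n iff gcd(g,n) = 1
Prime factors of 51: 3, 17
Generators are g ∈ {1,...,50} not divisible by any of these primes.
Generators: {1, 2, 4, 5, 7, 8, 10, 11, 13, 14, 16, 19, 20, 22, 23, 25, 26, 28, 29, 31, 32, 35, 37, 38, 40, 41, 43, 44, 46, 47, 49, 50}
Number of generators = φ(51) = 32

Generators of ℤ_51 = {1, 2, 4, 5, 7, 8, 10, 11, 13, 14, 16, 19, 20, 22, 23, 25, 26, 28, 29, 31, 32, 35, 37, 38, 40, 41, 43, 44, 46, 47, 49, 50}


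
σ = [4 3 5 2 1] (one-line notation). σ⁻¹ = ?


To find σ⁻¹, swap domain and range:
σ(1) = 4 → σ⁻¹(4) = 1
σ(2) = 3 → σ⁻¹(3) = 2
σ(3) = 5 → σ⁻¹(5) = 3
σ(4) = 2 → σ⁻¹(2) = 4
σ(5) = 1 → σ⁻¹(1) = 5

σ⁻¹ = [5 4 2 1 3]


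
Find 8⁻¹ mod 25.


Use the extended Euclidean algorithm to write 1 = 8·s + 25·t; then s mod 25 is the inverse.
Euclidean algorithm:
  8 = 0·25 + 8
  25 = 3·8 + 1
  8 = 8·1 + 0
gcd(8,25) = 1
Back-substitution gives: 8·(-3) + 25·(1) = 1
So 8⁻¹ ≡ -3 ≡ 22 (mod 25)
Check: 8 × 22 = 176 ≡ 1 (mod 25) ✓

8⁻¹ ≡ 22 (mod 25)


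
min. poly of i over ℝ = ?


i satisfies x² + 1 = 0, irreducible over ℝ

Minimal polynomial: x² + 1


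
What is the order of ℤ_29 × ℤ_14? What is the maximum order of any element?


|ℤ_29 × ℤ_14| = 29 × 14 = 406
Max element order = lcm(29,14) = 406
Cyclic? Yes (gcd=1)

|ℤ_29×ℤ_14| = 406, max element order = 406


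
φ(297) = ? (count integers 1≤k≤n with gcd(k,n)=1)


Factor n: 297 = 3^3 × 11
φ(n) = n · ∏(1 - 1/p) over distinct primes p | n
φ(297) = 297 · (1 - 1/3) · (1 - 1/11) = 180

φ(297) = 180


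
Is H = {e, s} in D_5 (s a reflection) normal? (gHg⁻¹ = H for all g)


H = {e, s} in D_5 (s a reflection)
r·s·r⁻¹ = sr⁻² ≠ s for n ≥ 3, so {e, s} is not closed under conjugation

No, not a normal subgroup


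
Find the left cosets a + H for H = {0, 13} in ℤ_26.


H = {0, 13}, |H| = 2
Number of cosets = |G|/|H| = 26/2 = 13
0 + H = {0, 13}
1 + H = {1, 14}
2 + H = {2, 15}
3 + H = {3, 16}
4 + H = {4, 17}
5 + H = {5, 18}
6 + H = {6, 19}
7 + H = {7, 20}
8 + H = {8, 21}
9 + H = {9, 22}
10 + H = {10, 23}
11 + H = {11, 24}
12 + H = {12, 25}

Cosets: 0+H={0,13}; 1+H={1,14}; 2+H={2,15}; 3+H={3,16}; 4+H={4,17}; 5+H={5,18}; 6+H={6,19}; 7+H={7,20}; 8+H={8,21}; 9+H={9,22}; 10+H={10,23}; 11+H={11,24}; 12+H={12,25}


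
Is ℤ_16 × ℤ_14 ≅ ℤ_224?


Comparing ℤ_16 × ℤ_14 and ℤ_224:
gcd(16,14) = 2 ≠ 1. Max element order in ℤ_16×ℤ_14 is lcm(16,14) = 112 < 224, so it has no element of order 224

No, ℤ_16 × ℤ_14 ≇ ℤ_224


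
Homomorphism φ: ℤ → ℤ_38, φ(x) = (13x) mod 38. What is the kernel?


Kernel = preimage of identity
ker(φ) = {x ∈ ℤ : 13x ≡ 0 (mod 38)}. gcd(13,38) = 1, so 13x ≡ 0 (mod 38) ⟺ x ≡ 0 (mod 38/1 = 38). Hence ker(φ) = 38ℤ

ker(φ) = 38ℤ


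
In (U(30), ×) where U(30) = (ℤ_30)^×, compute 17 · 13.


Operation: multiplication mod 30
17 · 13 = (a × b) mod 30 with a = 17, b = 13

17 · 13 = 11


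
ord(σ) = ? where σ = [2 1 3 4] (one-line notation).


Cycle decomposition: (1 2)
Cycle lengths: 2
Order = lcm(2) = 2

ord(σ) = 2


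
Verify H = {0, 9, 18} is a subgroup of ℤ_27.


Subgroup test for H = {0, 9, 18} in (ℤ_27, +):
(1) 0 ∈ H? Yes
(2) Closure: for all a,b ∈ H, (a+b) mod 27 ∈ H? Yes
(3) Inverses: for all a ∈ H, -a mod 27 ∈ H? Yes

Yes, H is a subgroup of ℤ_27


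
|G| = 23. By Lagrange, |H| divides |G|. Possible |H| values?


Lagrange's theorem: |H| divides |G|
|G| = 23
Divisors of 23: 1, 23

Possible subgroup orders: {1, 23}


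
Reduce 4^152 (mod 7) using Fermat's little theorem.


Fermat's little theorem: if p is prime and gcd(a,p)=1, then a^(p-1) ≡ 1 (mod p)
p = 7 is prime, gcd(4,7) = 1
Reduce exponent: 152 mod 6 = 2
So 4^152 ≡ 4^2 (mod 7)
4^2 mod 7 = 2

4^152 ≡ 2 (mod 7)


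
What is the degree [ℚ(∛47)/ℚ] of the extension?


∛47 has minimal polynomial x³ - 47 (irreducible over ℚ since 47 is not a perfect cube)

[ℚ(∛47)/ℚ] = 3


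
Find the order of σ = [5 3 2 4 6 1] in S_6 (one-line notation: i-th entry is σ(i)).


Cycle decomposition: (1 5 6) (2 3)
Cycle lengths: 3, 2
Order = lcm(3, 2) = 6

ord(σ) = 6


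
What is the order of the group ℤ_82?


ℤ_n has n elements.

|ℤ_82| = 82


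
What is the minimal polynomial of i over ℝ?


i satisfies x² + 1 = 0, irreducible over ℝ

Minimal polynomial: x² + 1


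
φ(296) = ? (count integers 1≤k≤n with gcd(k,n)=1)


Factor n: 296 = 2^3 × 37
φ(n) = n · ∏(1 - 1/p) over distinct primes p | n
φ(296) = 296 · (1 - 1/2) · (1 - 1/37) = 144

φ(296) = 144


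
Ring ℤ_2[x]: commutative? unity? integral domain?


ℤ_2 is a field (n prime), so ℤ_2[x] is a commutative integral domain with unity
Commutative: Yes
Integral domain: Yes
Has unity: Yes

ℤ_2[x]: Commutative=Yes, Unity=Yes


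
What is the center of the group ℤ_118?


Z(G) = {g ∈ G | gx = xg for all x ∈ G}
ℤ_118 is abelian, so Z(G) = G

Z(ℤ_118) = ℤ_118


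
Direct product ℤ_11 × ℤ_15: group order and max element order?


|ℤ_11 × ℤ_15| = 11 × 15 = 165
Max element order = lcm(11,15) = 165
Cyclic? Yes (gcd=1)

|ℤ_11×ℤ_15| = 165, max element order = 165


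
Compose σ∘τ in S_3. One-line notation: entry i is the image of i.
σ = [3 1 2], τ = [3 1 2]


σ∘τ: apply τ first, then σ
1 →τ 3 →σ 2
2 →τ 1 →σ 3
3 →τ 2 →σ 1

σ∘τ = [2 3 1]


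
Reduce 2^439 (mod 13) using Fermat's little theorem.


Fermat's little theorem: if p is prime and gcd(a,p)=1, then a^(p-1) ≡ 1 (mod p)
p = 13 is prime, gcd(2,13) = 1
Reduce exponent: 439 mod 12 = 7
So 2^439 ≡ 2^7 (mod 13)
2^7 mod 13 = 11

2^439 ≡ 11 (mod 13)


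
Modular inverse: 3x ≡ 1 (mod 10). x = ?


Use the extended Euclidean algorithm to write 1 = 3·s + 10·t; then s mod 10 is the inverse.
Euclidean algorithm:
  3 = 0·10 + 3
  10 = 3·3 + 1
  3 = 3·1 + 0
gcd(3,10) = 1
Back-substitution gives: 3·(-3) + 10·(1) = 1
So 3⁻¹ ≡ -3 ≡ 7 (mod 10)
Check: 3 × 7 = 21 ≡ 1 (mod 10) ✓

3⁻¹ ≡ 7 (mod 10)


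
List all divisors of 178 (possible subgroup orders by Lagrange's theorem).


Lagrange's theorem: |H| divides |G|
|G| = 178
Divisors of 178: 1, 2, 89, 178

Possible subgroup orders: {1, 2, 89, 178}


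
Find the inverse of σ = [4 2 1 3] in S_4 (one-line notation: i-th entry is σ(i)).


To find σ⁻¹, swap domain and range:
σ(1) = 4 → σ⁻¹(4) = 1
σ(2) = 2 → σ⁻¹(2) = 2
σ(3) = 1 → σ⁻¹(1) = 3
σ(4) = 3 → σ⁻¹(3) = 4

σ⁻¹ = [3 2 4 1]


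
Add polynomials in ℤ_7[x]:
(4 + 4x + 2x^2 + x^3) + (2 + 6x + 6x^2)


Add coefficients mod 7:
x^0: 4 + 2 = 6 (mod 7)
x^1: 4 + 6 = 3 (mod 7)
x^2: 2 + 6 = 1 (mod 7)
x^3: 1 + 0 = 1 (mod 7)
Result: 6 + 3x + x^2 + x^3

f + g = 6 + 3x + x^2 + x^3


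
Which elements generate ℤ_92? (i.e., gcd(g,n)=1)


g generates ℤ_n iff gcd(g,n) = 1
Prime factors of 92: 2, 23
Generators are g ∈ {1,...,91} not divisible by any of these primes.
Generators: {1, 3, 5, 7, 9, 11, 13, 15, 17, 19, 21, 25, 27, 29, 31, 33, 35, 37, 39, 41, 43, 45, 47, 49, 51, 53, 55, 57, 59, 61, 63, 65, 67, 71, 73, 75, 77, 79, 81, 83, 85, 87, 89, 91}
Number of generators = φ(92) = 44

Generators of ℤ_92 = {1, 3, 5, 7, 9, 11, 13, 15, 17, 19, 21, 25, 27, 29, 31, 33, 35, 37, 39, 41, 43, 45, 47, 49, 51, 53, 55, 57, 59, 61, 63, 65, 67, 71, 73, 75, 77, 79, 81, 83, 85, 87, 89, 91}


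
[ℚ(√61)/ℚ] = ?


√61 has minimal polynomial x² - 61 (irreducible over ℚ since 61 is squarefree)

[ℚ(√61)/ℚ] = 2


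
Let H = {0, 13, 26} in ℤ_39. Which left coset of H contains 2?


2 + H = {2 + h (mod 39) : h ∈ H}
2+0=2, 2+13=15, 2+26=28

2 + H = {2, 15, 28}


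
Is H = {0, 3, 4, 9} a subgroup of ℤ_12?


Subgroup test for H = {0, 3, 4, 9} in (ℤ_12, +):
(1) 0 ∈ H? Yes
(2) Closure: for all a,b ∈ H, (a+b) mod 12 ∈ H? No  [counterexample: 3 + 3 = 6 ∉ H]
(3) Inverses: for all a ∈ H, -a mod 12 ∈ H? No

No, H is not a subgroup of ℤ_12


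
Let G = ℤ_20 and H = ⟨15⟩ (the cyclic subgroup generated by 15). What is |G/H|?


|⟨15⟩| = n / gcd(15, 20) = 20 / 5 = 4
H is normal (ℤ_20 is abelian).
|G/H| = |G| / |H| = 20 / 4 = 5

|G/H| = 5


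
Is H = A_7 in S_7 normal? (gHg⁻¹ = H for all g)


H = A_7 in S_7
A_7 has index 2 in S_7, and every subgroup of index 2 is normal

Yes, normal subgroup


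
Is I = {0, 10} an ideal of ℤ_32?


Check ideal conditions for I = {0, 10} in ℤ_32:
(1) I is an additive subgroup? No
(2) For r ∈ ℤ_32 and a ∈ I: r·a ∈ I? No  [counterexample: r=2, a=10, r·a mod 32 = 20 ∉ I]

No, I is not an ideal of ℤ_32


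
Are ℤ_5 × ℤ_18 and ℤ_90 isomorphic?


Comparing ℤ_5 × ℤ_18 and ℤ_90:
gcd(5,18) = 1, so ℤ_5 × ℤ_18 ≅ ℤ_90 (CRT)

Yes, ℤ_5 × ℤ_18 ≅ ℤ_90


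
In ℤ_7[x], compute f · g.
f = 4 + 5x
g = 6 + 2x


Expand and collect like terms; reduce coefficients mod 7:
x^0: 4·6 = 24 ≡ 3 (mod 7)
x^1: 4·2 + 5·6 = 38 ≡ 3 (mod 7)
x^2: 5·2 = 10 ≡ 3 (mod 7)
Result: 3 + 3x + 3x^2

f · g = 3 + 3x + 3x^2


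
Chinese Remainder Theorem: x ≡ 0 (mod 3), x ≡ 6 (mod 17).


m₁ = 3, m₂ = 17, gcd = 1, so CRT applies. M = m₁·m₂ = 51
Let M₁ = M/m₁ = 17, M₂ = M/m₂ = 3
Find y₁ ≡ M₁⁻¹ (mod m₁): 17⁻¹ ≡ 2 (mod 3)
Find y₂ ≡ M₂⁻¹ (mod m₂): 3⁻¹ ≡ 6 (mod 17)
x = a₁·M₁·y₁ + a₂·M₂·y₂ = 0·17·2 + 6·3·6 = 108
Reduce mod 51: x ≡ 6
Check: 6 mod 3 = 0 ✓, 6 mod 17 = 6 ✓

x ≡ 6 (mod 51)


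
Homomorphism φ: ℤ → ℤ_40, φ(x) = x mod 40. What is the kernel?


Kernel = preimage of identity
ker(φ) = {x ∈ ℤ : x ≡ 0 (mod 40)} = 40ℤ = {0, ±40, ±80, ...}

ker(φ) = 40ℤ


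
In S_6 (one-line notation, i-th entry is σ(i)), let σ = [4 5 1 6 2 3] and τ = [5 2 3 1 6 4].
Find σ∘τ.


σ∘τ: apply τ first, then σ
1 →τ 5 →σ 2
2 →τ 2 →σ 5
3 →τ 3 →σ 1
4 →τ 1 →σ 4
5 →τ 6 →σ 3
6 →τ 4 →σ 6

σ∘τ = [2 5 1 4 3 6]


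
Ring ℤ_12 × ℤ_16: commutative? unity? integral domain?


Direct product ring; commutative with unity (1,1); but (1,0)·(0,1) = (0,0) gives zero divisors, so not an integral domain
Commutative: Yes
Integral domain: No
Has unity: Yes

ℤ_12 × ℤ_16: Commutative=Yes, Unity=Yes


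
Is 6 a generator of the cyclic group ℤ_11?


g generates ℤ_n iff gcd(g, n) = 1
gcd(6, 11) = 1
Since gcd = 1, 6 is a generator.

Yes, 6 generates ℤ_11


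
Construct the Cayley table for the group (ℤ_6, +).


Elements: {0, 1, 2, 3, 4, 5}
Operation: addition mod 6
Entry (a, b) = (a + b) mod 6

Cayley table:
  | 0 | 1 | 2 | 3 | 4 | 5
0 | 0 | 1 | 2 | 3 | 4 | 5
1 | 1 | 2 | 3 | 4 | 5 | 0
2 | 2 | 3 | 4 | 5 | 0 | 1
3 | 3 | 4 | 5 | 0 | 1 | 2
4 | 4 | 5 | 0 | 1 | 2 | 3
5 | 5 | 0 | 1 | 2 | 3 | 4


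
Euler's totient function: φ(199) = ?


Factor n: 199 = 199
φ(n) = n · ∏(1 - 1/p) over distinct primes p | n
φ(199) = 199 · (1 - 1/199) = 198

φ(199) = 198
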